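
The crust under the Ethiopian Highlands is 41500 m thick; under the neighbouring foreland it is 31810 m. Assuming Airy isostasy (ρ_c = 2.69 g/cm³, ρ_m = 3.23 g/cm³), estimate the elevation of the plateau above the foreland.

1620 m

Excess crust Δ = 41500 m − 31810 m = 9690 m, split between elevation h and root r with h + r = Δ.
Airy balance ρ_c h = (ρ_m − ρ_c) r gives r = h ρ_c/(ρ_m − ρ_c), so h (1 + ρ_c/(ρ_m − ρ_c)) = Δ, i.e. h = Δ (ρ_m − ρ_c)/ρ_m.
h = 9690 m × 0.54/3.23 = 1620 m.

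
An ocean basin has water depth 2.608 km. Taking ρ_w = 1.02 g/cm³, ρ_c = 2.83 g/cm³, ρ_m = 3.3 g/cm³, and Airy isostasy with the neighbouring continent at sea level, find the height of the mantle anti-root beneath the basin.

By Archimedes' principle applied to the lithosphere: replacing crust with seawater at the top is compensated by replacing crust with mantle at the base: d (ρ_c − ρ_w) = a (ρ_m − ρ_c).
a = d (ρ_c − ρ_w)/(ρ_m − ρ_c) = 2.608 km × 1.81/0.47 = 10 km.

10 km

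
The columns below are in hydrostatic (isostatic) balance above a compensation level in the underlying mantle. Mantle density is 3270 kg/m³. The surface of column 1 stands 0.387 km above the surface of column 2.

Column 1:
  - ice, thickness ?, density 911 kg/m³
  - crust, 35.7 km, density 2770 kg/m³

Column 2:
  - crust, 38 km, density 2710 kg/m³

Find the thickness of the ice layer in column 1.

1.99 km

Take the compensation level at the base of the deeper column (depth z_c below the surface of column 1) and equate Σ ρ_i t_i down to z_c; mantle fills any gap and the z_c terms cancel.
Column 1: x×911 + 35.7×2770 + (z_c − 35.7 − x)×3270
Column 2: 0.387×0 + 38×2710 + (z_c − 0.387 − 38)×3270
The z_c×3270 term appears on both sides and cancels. Collect the known terms of each column as K = Σ(ρt)_known − 3270 × (depth of known layers): K_1 = 98889 − 3270×35.7 = −17850; K_2 = 102980 − 3270×(0.387 + 38) = −22545.49.
Balance: K_1 − x×(3270 − 911) = K_2, so x = (K_1 − K_2)/(3270 − 911) = 4695.49/2359 = 1.99 km.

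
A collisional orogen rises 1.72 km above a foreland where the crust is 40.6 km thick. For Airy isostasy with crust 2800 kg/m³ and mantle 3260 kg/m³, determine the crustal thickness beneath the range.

52.8 km

Root depth r = h ρ_c / (ρ_m − ρ_c) = 1.72 km × 2800 / 460 = 10.47 km.
Total thickness = T + h + r = 40.6 km + 1.72 km + 10.47 km = 52.8 km.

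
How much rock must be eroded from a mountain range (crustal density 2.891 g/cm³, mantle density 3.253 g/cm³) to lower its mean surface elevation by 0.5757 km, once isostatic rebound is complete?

5.17 km

Net drop Δ = e − u = e − e ρ_c/ρ_m = e (ρ_m − ρ_c)/ρ_m.
e = Δ ρ_m/(ρ_m − ρ_c) = 0.5757 km × 3.253/0.362 = 5.17 km.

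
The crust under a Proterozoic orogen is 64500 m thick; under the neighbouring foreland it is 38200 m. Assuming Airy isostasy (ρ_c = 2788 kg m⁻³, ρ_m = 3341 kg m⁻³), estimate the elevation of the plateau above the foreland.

4350 m

Excess crust Δ = 64500 m − 38200 m = 26300 m, split between elevation h and root r with h + r = Δ.
Airy balance ρ_c h = (ρ_m − ρ_c) r gives r = h ρ_c/(ρ_m − ρ_c), so h (1 + ρ_c/(ρ_m − ρ_c)) = Δ, i.e. h = Δ (ρ_m − ρ_c)/ρ_m.
h = 26300 m × 553/3341 = 4350 m.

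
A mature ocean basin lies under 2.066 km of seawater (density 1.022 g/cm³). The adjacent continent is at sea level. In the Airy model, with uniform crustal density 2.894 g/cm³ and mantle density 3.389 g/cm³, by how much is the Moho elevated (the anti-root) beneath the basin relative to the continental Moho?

7.81 km

Isostatic balance requires: replacing crust with seawater at the top is compensated by replacing crust with mantle at the base: d (ρ_c − ρ_w) = a (ρ_m − ρ_c).
a = d (ρ_c − ρ_w)/(ρ_m − ρ_c) = 2.066 km × 1.872/0.495 = 7.81 km.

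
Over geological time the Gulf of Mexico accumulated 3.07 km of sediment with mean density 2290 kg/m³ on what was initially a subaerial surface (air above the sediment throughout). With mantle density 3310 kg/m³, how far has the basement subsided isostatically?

Subaerial load: s = t ρ_sed / ρ_m = 3.07 km × 2290/3310 = 2.12 km.

2.12 km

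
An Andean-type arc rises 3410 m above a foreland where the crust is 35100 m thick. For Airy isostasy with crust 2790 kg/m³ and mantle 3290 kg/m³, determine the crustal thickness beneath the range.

57500 m

Root depth r = h ρ_c / (ρ_m − ρ_c) = 3410 m × 2790 / 500 = 19030 m.
Total thickness = T + h + r = 35100 m + 3410 m + 19030 m = 57500 m.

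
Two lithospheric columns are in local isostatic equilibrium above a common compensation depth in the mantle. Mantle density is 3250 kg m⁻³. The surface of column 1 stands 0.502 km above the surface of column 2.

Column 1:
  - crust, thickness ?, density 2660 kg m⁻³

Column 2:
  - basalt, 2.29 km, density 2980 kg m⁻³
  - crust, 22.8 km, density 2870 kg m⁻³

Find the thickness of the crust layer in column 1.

Take the compensation level at the base of the deeper column (depth z_c below the surface of column 1) and equate Σ ρ_i t_i down to z_c; mantle fills any gap and the z_c terms cancel.
Column 1: x×2660 + (z_c − 0 − x)×3250
Column 2: 0.502×0 + 2.29×2980 + 22.8×2870 + (z_c − 0.502 − 25.09)×3250
The z_c×3250 term appears on both sides and cancels. Collect the known terms of each column as K = Σ(ρt)_known − 3250 × (depth of known layers): K_1 = 0 − 3250×0 = 0; K_2 = 72260.2 − 3250×(0.502 + 25.09) = −10913.8.
Balance: K_1 − x×(3250 − 2660) = K_2, so x = (K_1 − K_2)/(3250 − 2660) = 10913.8/590 = 18.5 km.

18.5 km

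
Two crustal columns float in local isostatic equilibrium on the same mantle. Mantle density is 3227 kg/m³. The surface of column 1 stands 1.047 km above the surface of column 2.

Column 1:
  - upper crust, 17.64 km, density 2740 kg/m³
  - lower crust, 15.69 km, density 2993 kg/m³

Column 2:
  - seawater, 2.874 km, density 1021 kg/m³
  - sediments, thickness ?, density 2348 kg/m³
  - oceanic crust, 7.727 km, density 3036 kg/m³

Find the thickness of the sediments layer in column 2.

Take the compensation level at the base of the deeper column (depth z_c below the surface of column 1) and equate Σ ρ_i t_i down to z_c; mantle fills any gap and the z_c terms cancel.
Column 1: 17.64×2740 + 15.69×2993 + (z_c − 33.33)×3227
Column 2: 1.047×0 + 2.874×1021 + x×2348 + 7.727×3036 + (z_c − 1.047 − 10.601 − x)×3227
The z_c×3227 term appears on both sides and cancels. Collect the known terms of each column as K = Σ(ρt)_known − 3227 × (depth of known layers): K_1 = 95293.77 − 3227×33.33 = −12262.14; K_2 = 26393.526 − 3227×(1.047 + 10.601) = −11194.57.
Balance: K_1 = K_2 − x×(3227 − 2348), so x = (K_2 − K_1)/(3227 − 2348) = 1067.57/879 = 1.21 km.

1.21 km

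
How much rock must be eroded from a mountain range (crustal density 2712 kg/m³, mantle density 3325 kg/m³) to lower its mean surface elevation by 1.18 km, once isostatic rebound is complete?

Net drop Δ = e − u = e − e ρ_c/ρ_m = e (ρ_m − ρ_c)/ρ_m.
e = Δ ρ_m/(ρ_m − ρ_c) = 1.18 km × 3325/613 = 6.4 km.

6.4 km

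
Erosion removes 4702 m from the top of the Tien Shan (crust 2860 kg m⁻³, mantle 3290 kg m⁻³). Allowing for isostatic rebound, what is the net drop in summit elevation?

615 m

Rebound u = e ρ_c/ρ_m = 4702 m × 2860/3290 = 4087 m.
Net surface drop = e − u = 4702 m − 4087 m = e (ρ_m − ρ_c)/ρ_m = 615 m.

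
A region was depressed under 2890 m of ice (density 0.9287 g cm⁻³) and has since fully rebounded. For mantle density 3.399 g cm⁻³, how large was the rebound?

790 m

Removing the load lets mantle flow back in; uplift u satisfies ρ_ice t = ρ_m u.
u = t ρ_ice/ρ_m = 2890 m × 0.9287/3.399 = 790 m.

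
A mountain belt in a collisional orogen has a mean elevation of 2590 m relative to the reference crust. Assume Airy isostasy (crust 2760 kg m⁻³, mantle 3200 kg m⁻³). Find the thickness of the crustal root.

Balancing pressure at the compensation depth: the weight of the topography is balanced by the buoyancy of the root, ρ_c h = (ρ_m − ρ_c) r.
r = h · ρ_c / (ρ_m − ρ_c) = 2590 m × 2760 / (3200 − 2760) = 16200 m.

16200 m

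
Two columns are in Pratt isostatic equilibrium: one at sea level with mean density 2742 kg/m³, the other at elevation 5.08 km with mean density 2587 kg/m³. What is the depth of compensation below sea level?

ρ_ref D = ρ (D + h) → D (ρ_ref − ρ) = ρ h.
D = ρ h/(ρ_ref − ρ) = 2587 × 5.08 km/(2742 − 2587) = 84.8 km.

84.8 km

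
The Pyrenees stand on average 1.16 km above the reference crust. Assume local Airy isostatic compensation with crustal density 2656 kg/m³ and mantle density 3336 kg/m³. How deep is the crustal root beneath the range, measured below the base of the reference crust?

Equating mass per unit area of the two columns: the weight of the topography is balanced by the buoyancy of the root, ρ_c h = (ρ_m − ρ_c) r.
r = h · ρ_c / (ρ_m − ρ_c) = 1.16 km × 2656 / (3336 − 2656) = 4.53 km.

4.53 km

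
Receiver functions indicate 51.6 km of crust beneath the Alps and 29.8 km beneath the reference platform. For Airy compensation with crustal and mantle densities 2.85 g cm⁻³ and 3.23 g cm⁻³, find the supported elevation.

Excess crust Δ = 51.6 km − 29.8 km = 21.8 km, split between elevation h and root r with h + r = Δ.
Airy balance ρ_c h = (ρ_m − ρ_c) r gives r = h ρ_c/(ρ_m − ρ_c), so h (1 + ρ_c/(ρ_m − ρ_c)) = Δ, i.e. h = Δ (ρ_m − ρ_c)/ρ_m.
h = 21.8 km × 0.38/3.23 = 2.56 km.

2.56 km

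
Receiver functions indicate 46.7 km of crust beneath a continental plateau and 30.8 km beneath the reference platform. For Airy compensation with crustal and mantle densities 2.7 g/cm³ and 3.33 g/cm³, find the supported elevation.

Excess crust Δ = 46.7 km − 30.8 km = 15.9 km, split between elevation h and root r with h + r = Δ.
Airy balance ρ_c h = (ρ_m − ρ_c) r gives r = h ρ_c/(ρ_m − ρ_c), so h (1 + ρ_c/(ρ_m − ρ_c)) = Δ, i.e. h = Δ (ρ_m − ρ_c)/ρ_m.
h = 15.9 km × 0.63/3.33 = 3.01 km.

3.01 km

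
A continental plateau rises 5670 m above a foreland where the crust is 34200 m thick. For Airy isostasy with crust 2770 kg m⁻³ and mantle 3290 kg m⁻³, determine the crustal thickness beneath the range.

70100 m

Root depth r = h ρ_c / (ρ_m − ρ_c) = 5670 m × 2770 / 520 = 30200 m.
Total thickness = T + h + r = 34200 m + 5670 m + 30200 m = 70100 m.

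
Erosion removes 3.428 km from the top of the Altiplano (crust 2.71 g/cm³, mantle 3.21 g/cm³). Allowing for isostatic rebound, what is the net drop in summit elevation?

Rebound u = e ρ_c/ρ_m = 3.428 km × 2.71/3.21 = 2.894 km.
Net surface drop = e − u = 3.428 km − 2.894 km = e (ρ_m − ρ_c)/ρ_m = 0.534 km.

0.534 km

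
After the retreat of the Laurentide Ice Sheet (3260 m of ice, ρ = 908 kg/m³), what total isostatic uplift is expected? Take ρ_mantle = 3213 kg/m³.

Removing the load lets mantle flow back in; uplift u satisfies ρ_ice t = ρ_m u.
u = t ρ_ice/ρ_m = 3260 m × 908/3213 = 921 m.

921 m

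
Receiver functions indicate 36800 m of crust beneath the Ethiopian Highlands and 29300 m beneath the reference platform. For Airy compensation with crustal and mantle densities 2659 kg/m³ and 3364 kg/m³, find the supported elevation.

1570 m

Excess crust Δ = 36800 m − 29300 m = 7500 m, split between elevation h and root r with h + r = Δ.
Airy balance ρ_c h = (ρ_m − ρ_c) r gives r = h ρ_c/(ρ_m − ρ_c), so h (1 + ρ_c/(ρ_m − ρ_c)) = Δ, i.e. h = Δ (ρ_m − ρ_c)/ρ_m.
h = 7500 m × 705/3364 = 1570 m.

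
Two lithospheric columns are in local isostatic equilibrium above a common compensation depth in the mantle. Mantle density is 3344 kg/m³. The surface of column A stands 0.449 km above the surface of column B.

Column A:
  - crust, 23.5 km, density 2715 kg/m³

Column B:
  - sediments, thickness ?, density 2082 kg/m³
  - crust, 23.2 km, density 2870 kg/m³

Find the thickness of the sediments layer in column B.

1.81 km

Take the compensation level at the base of the deeper column (depth z_c below the surface of column A) and equate Σ ρ_i t_i down to z_c; mantle fills any gap and the z_c terms cancel.
Column A: 23.5×2715 + (z_c − 23.5)×3344
Column B: 0.449×0 + x×2082 + 23.2×2870 + (z_c − 0.449 − 23.2 − x)×3344
The z_c×3344 term appears on both sides and cancels. Collect the known terms of each column as K = Σ(ρt)_known − 3344 × (depth of known layers): K_A = 63802.5 − 3344×23.5 = −14781.5; K_B = 66584 − 3344×(0.449 + 23.2) = −12498.256.
Balance: K_A = K_B − x×(3344 − 2082), so x = (K_B − K_A)/(3344 − 2082) = 2283.24/1262 = 1.81 km.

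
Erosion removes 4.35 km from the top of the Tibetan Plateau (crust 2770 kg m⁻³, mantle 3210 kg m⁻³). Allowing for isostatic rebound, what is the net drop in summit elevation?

Rebound u = e ρ_c/ρ_m = 4.35 km × 2770/3210 = 3.754 km.
Net surface drop = e − u = 4.35 km − 3.754 km = e (ρ_m − ρ_c)/ρ_m = 0.596 km.

0.596 km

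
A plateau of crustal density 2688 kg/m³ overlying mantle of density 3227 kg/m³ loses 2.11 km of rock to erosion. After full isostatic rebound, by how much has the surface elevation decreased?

Rebound u = e ρ_c/ρ_m = 2.11 km × 2688/3227 = 1.758 km.
Net surface drop = e − u = 2.11 km − 1.758 km = e (ρ_m − ρ_c)/ρ_m = 0.352 km.

0.352 km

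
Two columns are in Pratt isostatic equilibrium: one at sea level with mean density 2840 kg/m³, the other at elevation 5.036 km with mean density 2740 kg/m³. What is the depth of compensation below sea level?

ρ_ref D = ρ (D + h) → D (ρ_ref − ρ) = ρ h.
D = ρ h/(ρ_ref − ρ) = 2740 × 5.036 km/(2840 − 2740) = 138 km.

138 km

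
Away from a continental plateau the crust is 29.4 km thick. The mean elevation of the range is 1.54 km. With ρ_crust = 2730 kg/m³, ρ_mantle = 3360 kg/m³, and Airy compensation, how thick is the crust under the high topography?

37.6 km

Root depth r = h ρ_c / (ρ_m − ρ_c) = 1.54 km × 2730 / 630 = 6.673 km.
Total thickness = T + h + r = 29.4 km + 1.54 km + 6.673 km = 37.6 km.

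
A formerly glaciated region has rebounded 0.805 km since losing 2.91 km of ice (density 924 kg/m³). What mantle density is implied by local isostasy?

3340 kg/m³

ρ_m = ρ_ice t / u = 924 × 2.91 km/0.805 km = 3340 kg/m³.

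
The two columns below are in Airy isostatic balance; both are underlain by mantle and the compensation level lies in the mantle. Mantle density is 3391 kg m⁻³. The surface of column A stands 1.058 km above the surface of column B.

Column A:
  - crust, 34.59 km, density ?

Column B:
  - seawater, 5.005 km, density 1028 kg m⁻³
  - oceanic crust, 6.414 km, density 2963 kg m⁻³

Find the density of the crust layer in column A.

Take the compensation level at the base of the deeper column (depth z_c below the surface of column A) and equate Σ ρ_i t_i down to z_c; mantle fills any gap and the z_c terms cancel.
Column A: 34.59×ρ + (z_c − 34.59)×3391
Column B: 1.058×0 + 5.005×1028 + 6.414×2963 + (z_c − 1.058 − 11.419)×3391
The z_c×3391 term appears on both sides and cancels. Collect the known terms of each column as K = Σ(ρt)_known − 3391 × (depth of known layers): K_A = 0 − 3391×34.59 = −117294.69; K_B = 24149.822 − 3391×(1.058 + 11.419) = −18159.685.
Balance: K_A + 34.59×ρ = K_B, so ρ = (K_B − K_A)/34.59 = 99135/34.59 = 2870 kg m⁻³.

2870 kg m⁻³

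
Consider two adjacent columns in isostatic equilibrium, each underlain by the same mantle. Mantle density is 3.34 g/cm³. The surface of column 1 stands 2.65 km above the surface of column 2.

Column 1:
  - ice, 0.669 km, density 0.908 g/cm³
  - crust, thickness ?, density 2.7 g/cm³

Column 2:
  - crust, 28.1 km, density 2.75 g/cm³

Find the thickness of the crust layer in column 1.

Take the compensation level at the base of the deeper column (depth z_c below the surface of column 1) and equate Σ ρ_i t_i down to z_c; mantle fills any gap and the z_c terms cancel.
Column 1: 0.669×0.908 + x×2.7 + (z_c − 0.669 − x)×3.34
Column 2: 2.65×0 + 28.1×2.75 + (z_c − 2.65 − 28.1)×3.34
The z_c×3.34 term appears on both sides and cancels. Collect the known terms of each column as K = Σ(ρt)_known − 3.34 × (depth of known layers): K_1 = 0.607452 − 3.34×0.669 = −1.627008; K_2 = 77.275 − 3.34×(2.65 + 28.1) = −25.43.
Balance: K_1 − x×(3.34 − 2.7) = K_2, so x = (K_1 − K_2)/(3.34 − 2.7) = 23.803/0.64 = 37.2 km.

37.2 km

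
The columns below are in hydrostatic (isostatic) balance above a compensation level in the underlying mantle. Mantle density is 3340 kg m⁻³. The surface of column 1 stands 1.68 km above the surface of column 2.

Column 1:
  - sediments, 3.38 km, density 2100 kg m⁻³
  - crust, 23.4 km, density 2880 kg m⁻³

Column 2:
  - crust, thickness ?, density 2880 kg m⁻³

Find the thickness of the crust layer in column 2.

20.3 km

Take the compensation level at the base of the deeper column (depth z_c below the surface of column 1) and equate Σ ρ_i t_i down to z_c; mantle fills any gap and the z_c terms cancel.
Column 1: 3.38×2100 + 23.4×2880 + (z_c − 26.78)×3340
Column 2: 1.68×0 + x×2880 + (z_c − 1.68 − 0 − x)×3340
The z_c×3340 term appears on both sides and cancels. Collect the known terms of each column as K = Σ(ρt)_known − 3340 × (depth of known layers): K_1 = 74490 − 3340×26.78 = −14955.2; K_2 = 0 − 3340×(1.68 + 0) = −5611.2.
Balance: K_1 = K_2 − x×(3340 − 2880), so x = (K_2 − K_1)/(3340 − 2880) = 9344/460 = 20.3 km.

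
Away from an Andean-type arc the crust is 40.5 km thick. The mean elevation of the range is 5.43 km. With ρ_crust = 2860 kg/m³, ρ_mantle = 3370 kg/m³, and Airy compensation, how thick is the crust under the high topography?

Root depth r = h ρ_c / (ρ_m − ρ_c) = 5.43 km × 2860 / 510 = 30.45 km.
Total thickness = T + h + r = 40.5 km + 5.43 km + 30.45 km = 76.4 km.

76.4 km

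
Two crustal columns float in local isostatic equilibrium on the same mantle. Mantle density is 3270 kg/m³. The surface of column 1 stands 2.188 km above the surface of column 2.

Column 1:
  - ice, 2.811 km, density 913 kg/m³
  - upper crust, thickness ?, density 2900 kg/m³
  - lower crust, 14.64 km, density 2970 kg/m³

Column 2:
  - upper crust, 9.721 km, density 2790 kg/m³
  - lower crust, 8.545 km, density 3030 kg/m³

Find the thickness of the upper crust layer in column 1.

Take the compensation level at the base of the deeper column (depth z_c below the surface of column 1) and equate Σ ρ_i t_i down to z_c; mantle fills any gap and the z_c terms cancel.
Column 1: 2.811×913 + x×2900 + 14.64×2970 + (z_c − 17.451 − x)×3270
Column 2: 2.188×0 + 9.721×2790 + 8.545×3030 + (z_c − 2.188 − 18.266)×3270
The z_c×3270 term appears on both sides and cancels. Collect the known terms of each column as K = Σ(ρt)_known − 3270 × (depth of known layers): K_1 = 46047.243 − 3270×17.451 = −11017.527; K_2 = 53012.94 − 3270×(2.188 + 18.266) = −13871.64.
Balance: K_1 − x×(3270 − 2900) = K_2, so x = (K_1 − K_2)/(3270 − 2900) = 2854.11/370 = 7.71 km.

7.71 km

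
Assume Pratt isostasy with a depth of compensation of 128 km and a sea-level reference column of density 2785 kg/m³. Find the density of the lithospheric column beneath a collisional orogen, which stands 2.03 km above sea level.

2740 kg/m³

Pratt balance: ρ_ref D = ρ (D + h).
ρ = ρ_ref D/(D + h) = 2785 × 128 km/(128 km + 2.03 km) = 2740 kg/m³.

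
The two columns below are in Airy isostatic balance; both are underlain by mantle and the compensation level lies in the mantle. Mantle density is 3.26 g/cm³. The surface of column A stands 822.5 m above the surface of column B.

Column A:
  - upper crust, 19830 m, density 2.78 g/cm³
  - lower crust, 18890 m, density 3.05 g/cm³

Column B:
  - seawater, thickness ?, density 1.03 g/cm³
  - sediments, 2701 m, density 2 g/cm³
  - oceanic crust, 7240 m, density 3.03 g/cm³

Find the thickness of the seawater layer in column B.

2570 m

Take the compensation level at the base of the deeper column (depth z_c below the surface of column A) and equate Σ ρ_i t_i down to z_c; mantle fills any gap and the z_c terms cancel.
Column A: 19830×2.78 + 18890×3.05 + (z_c − 38720)×3.26
Column B: 822.5×0 + x×1.03 + 2701×2 + 7240×3.03 + (z_c − 822.5 − 9941 − x)×3.26
The z_c×3.26 term appears on both sides and cancels. Collect the known terms of each column as K = Σ(ρt)_known − 3.26 × (depth of known layers): K_A = 112741.9 − 3.26×38720 = −13485.3; K_B = 27339.2 − 3.26×(822.5 + 9941) = −7749.81.
Balance: K_A = K_B − x×(3.26 − 1.03), so x = (K_B − K_A)/(3.26 − 1.03) = 5735.49/2.23 = 2570 m.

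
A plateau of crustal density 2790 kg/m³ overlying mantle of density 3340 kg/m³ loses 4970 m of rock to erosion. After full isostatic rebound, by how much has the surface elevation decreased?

818 m

Rebound u = e ρ_c/ρ_m = 4970 m × 2790/3340 = 4152 m.
Net surface drop = e − u = 4970 m − 4152 m = e (ρ_m − ρ_c)/ρ_m = 818 m.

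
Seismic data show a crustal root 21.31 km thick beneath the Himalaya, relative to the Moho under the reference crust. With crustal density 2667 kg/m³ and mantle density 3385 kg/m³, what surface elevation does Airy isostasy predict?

Equating mass per unit area of the two columns: ρ_c h = (ρ_m − ρ_c) r.
h = r (ρ_m − ρ_c) / ρ_c = 21.31 km × (3385 − 2667) / 2667 = 5.74 km.

5.74 km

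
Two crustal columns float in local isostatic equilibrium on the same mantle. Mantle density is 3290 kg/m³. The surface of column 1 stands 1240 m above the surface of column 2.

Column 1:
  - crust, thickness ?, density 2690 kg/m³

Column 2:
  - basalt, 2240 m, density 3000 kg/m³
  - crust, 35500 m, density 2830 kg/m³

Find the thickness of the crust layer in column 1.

Take the compensation level at the base of the deeper column (depth z_c below the surface of column 1) and equate Σ ρ_i t_i down to z_c; mantle fills any gap and the z_c terms cancel.
Column 1: x×2690 + (z_c − 0 − x)×3290
Column 2: 1240×0 + 2240×3000 + 35500×2830 + (z_c − 1240 − 37740)×3290
The z_c×3290 term appears on both sides and cancels. Collect the known terms of each column as K = Σ(ρt)_known − 3290 × (depth of known layers): K_1 = 0 − 3290×0 = 0; K_2 = 107185000 − 3290×(1240 + 37740) = −21059200.
Balance: K_1 − x×(3290 − 2690) = K_2, so x = (K_1 − K_2)/(3290 − 2690) = 21059200/600 = 35100 m.

35100 m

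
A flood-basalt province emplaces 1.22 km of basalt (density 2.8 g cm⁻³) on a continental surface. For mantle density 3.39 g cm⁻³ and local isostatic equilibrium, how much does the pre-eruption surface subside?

1.01 km

Subaerial loading: s = t ρ_load / ρ_m.
s = 1.22 km × 2.8/3.39 = 1.01 km.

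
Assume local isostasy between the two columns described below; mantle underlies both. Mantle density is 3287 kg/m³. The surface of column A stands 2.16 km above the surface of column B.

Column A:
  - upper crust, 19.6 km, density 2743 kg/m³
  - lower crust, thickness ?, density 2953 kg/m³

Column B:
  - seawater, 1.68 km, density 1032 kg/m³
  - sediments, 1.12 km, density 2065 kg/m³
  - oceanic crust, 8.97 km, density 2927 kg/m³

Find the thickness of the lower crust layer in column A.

Take the compensation level at the base of the deeper column (depth z_c below the surface of column A) and equate Σ ρ_i t_i down to z_c; mantle fills any gap and the z_c terms cancel.
Column A: 19.6×2743 + x×2953 + (z_c − 19.6 − x)×3287
Column B: 2.16×0 + 1.68×1032 + 1.12×2065 + 8.97×2927 + (z_c − 2.16 − 11.77)×3287
The z_c×3287 term appears on both sides and cancels. Collect the known terms of each column as K = Σ(ρt)_known − 3287 × (depth of known layers): K_A = 53762.8 − 3287×19.6 = −10662.4; K_B = 30301.75 − 3287×(2.16 + 11.77) = −15486.16.
Balance: K_A − x×(3287 − 2953) = K_B, so x = (K_A − K_B)/(3287 − 2953) = 4823.76/334 = 14.4 km.

14.4 km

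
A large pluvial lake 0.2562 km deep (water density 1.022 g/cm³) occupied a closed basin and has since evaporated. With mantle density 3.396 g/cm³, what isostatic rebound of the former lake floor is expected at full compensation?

0.0771 km

u = d ρ_w/ρ_m = 0.2562 km × 1.022/3.396 = 0.0771 km.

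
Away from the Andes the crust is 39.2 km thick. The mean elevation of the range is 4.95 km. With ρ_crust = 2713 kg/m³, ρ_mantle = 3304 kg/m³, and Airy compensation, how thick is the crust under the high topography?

Root depth r = h ρ_c / (ρ_m − ρ_c) = 4.95 km × 2713 / 591 = 22.72 km.
Total thickness = T + h + r = 39.2 km + 4.95 km + 22.72 km = 66.9 km.

66.9 km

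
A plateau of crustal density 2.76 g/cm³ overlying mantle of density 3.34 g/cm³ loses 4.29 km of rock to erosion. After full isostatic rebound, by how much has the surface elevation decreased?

Rebound u = e ρ_c/ρ_m = 4.29 km × 2.76/3.34 = 3.545 km.
Net surface drop = e − u = 4.29 km − 3.545 km = e (ρ_m − ρ_c)/ρ_m = 0.745 km.

0.745 km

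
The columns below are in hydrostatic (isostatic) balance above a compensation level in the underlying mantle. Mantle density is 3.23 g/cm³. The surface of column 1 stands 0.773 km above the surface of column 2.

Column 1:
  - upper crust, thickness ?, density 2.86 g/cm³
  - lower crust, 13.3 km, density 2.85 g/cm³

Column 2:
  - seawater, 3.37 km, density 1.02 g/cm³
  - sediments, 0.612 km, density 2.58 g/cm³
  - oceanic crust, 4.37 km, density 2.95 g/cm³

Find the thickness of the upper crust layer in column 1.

17.6 km

Take the compensation level at the base of the deeper column (depth z_c below the surface of column 1) and equate Σ ρ_i t_i down to z_c; mantle fills any gap and the z_c terms cancel.
Column 1: x×2.86 + 13.3×2.85 + (z_c − 13.3 − x)×3.23
Column 2: 0.773×0 + 3.37×1.02 + 0.612×2.58 + 4.37×2.95 + (z_c − 0.773 − 8.352)×3.23
The z_c×3.23 term appears on both sides and cancels. Collect the known terms of each column as K = Σ(ρt)_known − 3.23 × (depth of known layers): K_1 = 37.905 − 3.23×13.3 = −5.054; K_2 = 17.90786 − 3.23×(0.773 + 8.352) = −11.56589.
Balance: K_1 − x×(3.23 − 2.86) = K_2, so x = (K_1 − K_2)/(3.23 − 2.86) = 6.51189/0.37 = 17.6 km.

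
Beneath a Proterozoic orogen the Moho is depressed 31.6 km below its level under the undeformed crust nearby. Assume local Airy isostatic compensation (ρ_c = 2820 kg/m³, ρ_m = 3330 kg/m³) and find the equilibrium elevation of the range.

5.71 km

By Archimedes' principle applied to the lithosphere: ρ_c h = (ρ_m − ρ_c) r.
h = r (ρ_m − ρ_c) / ρ_c = 31.6 km × (3330 − 2820) / 2820 = 5.71 km.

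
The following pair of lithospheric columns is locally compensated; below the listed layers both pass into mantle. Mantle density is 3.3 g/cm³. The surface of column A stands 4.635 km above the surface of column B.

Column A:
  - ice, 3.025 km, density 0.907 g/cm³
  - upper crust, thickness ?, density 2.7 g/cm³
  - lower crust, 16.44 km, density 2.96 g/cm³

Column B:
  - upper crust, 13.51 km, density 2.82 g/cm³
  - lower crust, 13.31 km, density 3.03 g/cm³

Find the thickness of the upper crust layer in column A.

20.9 km

Take the compensation level at the base of the deeper column (depth z_c below the surface of column A) and equate Σ ρ_i t_i down to z_c; mantle fills any gap and the z_c terms cancel.
Column A: 3.025×0.907 + x×2.7 + 16.44×2.96 + (z_c − 19.465 − x)×3.3
Column B: 4.635×0 + 13.51×2.82 + 13.31×3.03 + (z_c − 4.635 − 26.82)×3.3
The z_c×3.3 term appears on both sides and cancels. Collect the known terms of each column as K = Σ(ρt)_known − 3.3 × (depth of known layers): K_A = 51.406075 − 3.3×19.465 = −12.828425; K_B = 78.4275 − 3.3×(4.635 + 26.82) = −25.374.
Balance: K_A − x×(3.3 − 2.7) = K_B, so x = (K_A − K_B)/(3.3 − 2.7) = 12.5456/0.6 = 20.9 km.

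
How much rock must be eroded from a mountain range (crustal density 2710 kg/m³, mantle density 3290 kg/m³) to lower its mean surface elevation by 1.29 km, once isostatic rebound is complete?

7.32 km

Net drop Δ = e − u = e − e ρ_c/ρ_m = e (ρ_m − ρ_c)/ρ_m.
e = Δ ρ_m/(ρ_m − ρ_c) = 1.29 km × 3290/580 = 7.32 km.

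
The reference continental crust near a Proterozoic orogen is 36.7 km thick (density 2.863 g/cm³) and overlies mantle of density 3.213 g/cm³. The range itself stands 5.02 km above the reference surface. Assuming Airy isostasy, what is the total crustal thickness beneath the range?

Root depth r = h ρ_c / (ρ_m − ρ_c) = 5.02 km × 2.863 / 0.35 = 41.06 km.
Total thickness = T + h + r = 36.7 km + 5.02 km + 41.06 km = 82.8 km.

82.8 km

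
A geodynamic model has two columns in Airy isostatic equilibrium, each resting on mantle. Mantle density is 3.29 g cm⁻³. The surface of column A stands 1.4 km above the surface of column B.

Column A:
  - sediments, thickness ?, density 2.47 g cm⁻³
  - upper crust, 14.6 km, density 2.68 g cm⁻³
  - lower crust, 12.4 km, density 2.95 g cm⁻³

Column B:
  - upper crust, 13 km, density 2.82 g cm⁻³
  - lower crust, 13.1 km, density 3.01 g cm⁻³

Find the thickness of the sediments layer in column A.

Take the compensation level at the base of the deeper column (depth z_c below the surface of column A) and equate Σ ρ_i t_i down to z_c; mantle fills any gap and the z_c terms cancel.
Column A: x×2.47 + 14.6×2.68 + 12.4×2.95 + (z_c − 27 − x)×3.29
Column B: 1.4×0 + 13×2.82 + 13.1×3.01 + (z_c − 1.4 − 26.1)×3.29
The z_c×3.29 term appears on both sides and cancels. Collect the known terms of each column as K = Σ(ρt)_known − 3.29 × (depth of known layers): K_A = 75.708 − 3.29×27 = −13.122; K_B = 76.091 − 3.29×(1.4 + 26.1) = −14.384.
Balance: K_A − x×(3.29 − 2.47) = K_B, so x = (K_A − K_B)/(3.29 − 2.47) = 1.262/0.82 = 1.54 km.

1.54 km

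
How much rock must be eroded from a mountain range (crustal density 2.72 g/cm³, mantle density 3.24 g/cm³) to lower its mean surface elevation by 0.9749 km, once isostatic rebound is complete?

6.07 km

Net drop Δ = e − u = e − e ρ_c/ρ_m = e (ρ_m − ρ_c)/ρ_m.
e = Δ ρ_m/(ρ_m − ρ_c) = 0.9749 km × 3.24/0.52 = 6.07 km.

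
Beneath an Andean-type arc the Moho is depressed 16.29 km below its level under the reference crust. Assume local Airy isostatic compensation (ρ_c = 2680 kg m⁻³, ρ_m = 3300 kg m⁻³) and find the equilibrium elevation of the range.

Equating mass per unit area of the two columns: ρ_c h = (ρ_m − ρ_c) r.
h = r (ρ_m − ρ_c) / ρ_c = 16.29 km × (3300 − 2680) / 2680 = 3.77 km.

3.77 km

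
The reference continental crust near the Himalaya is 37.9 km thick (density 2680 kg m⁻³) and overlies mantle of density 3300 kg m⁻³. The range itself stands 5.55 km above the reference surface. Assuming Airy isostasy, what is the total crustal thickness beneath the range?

67.4 km

Root depth r = h ρ_c / (ρ_m − ρ_c) = 5.55 km × 2680 / 620 = 23.99 km.
Total thickness = T + h + r = 37.9 km + 5.55 km + 23.99 km = 67.4 km.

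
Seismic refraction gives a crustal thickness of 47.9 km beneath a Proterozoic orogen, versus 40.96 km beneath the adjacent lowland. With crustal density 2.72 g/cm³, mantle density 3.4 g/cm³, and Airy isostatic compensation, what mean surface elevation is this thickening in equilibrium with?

1.39 km

Excess crust Δ = 47.9 km − 40.96 km = 6.94 km, split between elevation h and root r with h + r = Δ.
Airy balance ρ_c h = (ρ_m − ρ_c) r gives r = h ρ_c/(ρ_m − ρ_c), so h (1 + ρ_c/(ρ_m − ρ_c)) = Δ, i.e. h = Δ (ρ_m − ρ_c)/ρ_m.
h = 6.94 km × 0.68/3.4 = 1.39 km.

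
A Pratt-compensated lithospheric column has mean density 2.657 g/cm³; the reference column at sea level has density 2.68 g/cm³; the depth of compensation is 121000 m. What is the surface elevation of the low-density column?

ρ_ref D = ρ (D + h) → h = D (ρ_ref − ρ)/ρ.
h = 121000 m × (2.68 − 2.657)/2.657 = 1050 m.

1050 m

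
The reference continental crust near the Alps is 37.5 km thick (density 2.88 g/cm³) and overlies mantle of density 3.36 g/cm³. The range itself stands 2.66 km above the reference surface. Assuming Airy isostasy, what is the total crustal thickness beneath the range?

56.1 km

Root depth r = h ρ_c / (ρ_m − ρ_c) = 2.66 km × 2.88 / 0.48 = 15.96 km.
Total thickness = T + h + r = 37.5 km + 2.66 km + 15.96 km = 56.1 km.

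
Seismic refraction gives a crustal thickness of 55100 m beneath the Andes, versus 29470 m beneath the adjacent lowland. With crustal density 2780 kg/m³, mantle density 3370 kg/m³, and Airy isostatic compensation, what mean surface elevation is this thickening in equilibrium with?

4490 m

Excess crust Δ = 55100 m − 29470 m = 25630 m, split between elevation h and root r with h + r = Δ.
Airy balance ρ_c h = (ρ_m − ρ_c) r gives r = h ρ_c/(ρ_m − ρ_c), so h (1 + ρ_c/(ρ_m − ρ_c)) = Δ, i.e. h = Δ (ρ_m − ρ_c)/ρ_m.
h = 25630 m × 590/3370 = 4490 m.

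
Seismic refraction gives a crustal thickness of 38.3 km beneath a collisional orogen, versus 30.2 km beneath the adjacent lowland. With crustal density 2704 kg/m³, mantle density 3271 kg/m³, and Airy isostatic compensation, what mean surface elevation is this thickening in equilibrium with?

Excess crust Δ = 38.3 km − 30.2 km = 8.1 km, split between elevation h and root r with h + r = Δ.
Airy balance ρ_c h = (ρ_m − ρ_c) r gives r = h ρ_c/(ρ_m − ρ_c), so h (1 + ρ_c/(ρ_m − ρ_c)) = Δ, i.e. h = Δ (ρ_m − ρ_c)/ρ_m.
h = 8.1 km × 567/3271 = 1.4 km.

1.4 km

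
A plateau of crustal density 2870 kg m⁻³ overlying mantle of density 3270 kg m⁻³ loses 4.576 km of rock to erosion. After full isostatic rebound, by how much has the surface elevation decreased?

0.56 km

Rebound u = e ρ_c/ρ_m = 4.576 km × 2870/3270 = 4.016 km.
Net surface drop = e − u = 4.576 km − 4.016 km = e (ρ_m − ρ_c)/ρ_m = 0.56 km.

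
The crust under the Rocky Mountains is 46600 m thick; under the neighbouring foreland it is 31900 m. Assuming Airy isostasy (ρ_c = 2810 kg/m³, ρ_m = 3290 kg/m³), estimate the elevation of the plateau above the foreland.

Excess crust Δ = 46600 m − 31900 m = 14700 m, split between elevation h and root r with h + r = Δ.
Airy balance ρ_c h = (ρ_m − ρ_c) r gives r = h ρ_c/(ρ_m − ρ_c), so h (1 + ρ_c/(ρ_m − ρ_c)) = Δ, i.e. h = Δ (ρ_m − ρ_c)/ρ_m.
h = 14700 m × 480/3290 = 2140 m.

2140 m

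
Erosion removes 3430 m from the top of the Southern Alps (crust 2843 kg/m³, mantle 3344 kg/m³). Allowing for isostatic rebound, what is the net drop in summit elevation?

Rebound u = e ρ_c/ρ_m = 3430 m × 2843/3344 = 2916 m.
Net surface drop = e − u = 3430 m − 2916 m = e (ρ_m − ρ_c)/ρ_m = 514 m.

514 m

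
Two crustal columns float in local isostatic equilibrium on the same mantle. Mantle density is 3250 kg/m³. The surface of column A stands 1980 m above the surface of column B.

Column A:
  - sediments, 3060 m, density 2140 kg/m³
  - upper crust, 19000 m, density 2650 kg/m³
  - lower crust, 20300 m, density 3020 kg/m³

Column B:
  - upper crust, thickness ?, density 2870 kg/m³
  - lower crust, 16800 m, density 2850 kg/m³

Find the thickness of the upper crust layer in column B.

Take the compensation level at the base of the deeper column (depth z_c below the surface of column A) and equate Σ ρ_i t_i down to z_c; mantle fills any gap and the z_c terms cancel.
Column A: 3060×2140 + 19000×2650 + 20300×3020 + (z_c − 42360)×3250
Column B: 1980×0 + x×2870 + 16800×2850 + (z_c − 1980 − 16800 − x)×3250
The z_c×3250 term appears on both sides and cancels. Collect the known terms of each column as K = Σ(ρt)_known − 3250 × (depth of known layers): K_A = 118204400 − 3250×42360 = −19465600; K_B = 47880000 − 3250×(1980 + 16800) = −13155000.
Balance: K_A = K_B − x×(3250 − 2870), so x = (K_B − K_A)/(3250 − 2870) = 6310600/380 = 16600 m.

16600 m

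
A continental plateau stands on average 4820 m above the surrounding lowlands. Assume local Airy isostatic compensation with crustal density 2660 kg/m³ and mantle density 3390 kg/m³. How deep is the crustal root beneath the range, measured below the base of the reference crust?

For local isostatic compensation: the weight of the topography is balanced by the buoyancy of the root, ρ_c h = (ρ_m − ρ_c) r.
r = h · ρ_c / (ρ_m − ρ_c) = 4820 m × 2660 / (3390 − 2660) = 17600 m.

17600 m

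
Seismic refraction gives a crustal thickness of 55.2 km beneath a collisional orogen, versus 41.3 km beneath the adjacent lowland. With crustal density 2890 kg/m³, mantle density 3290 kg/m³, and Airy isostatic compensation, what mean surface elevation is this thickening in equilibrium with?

1.69 km

Excess crust Δ = 55.2 km − 41.3 km = 13.9 km, split between elevation h and root r with h + r = Δ.
Airy balance ρ_c h = (ρ_m − ρ_c) r gives r = h ρ_c/(ρ_m − ρ_c), so h (1 + ρ_c/(ρ_m − ρ_c)) = Δ, i.e. h = Δ (ρ_m − ρ_c)/ρ_m.
h = 13.9 km × 400/3290 = 1.69 km.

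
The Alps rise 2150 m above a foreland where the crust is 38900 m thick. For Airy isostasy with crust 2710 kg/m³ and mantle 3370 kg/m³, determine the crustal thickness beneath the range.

Root depth r = h ρ_c / (ρ_m − ρ_c) = 2150 m × 2710 / 660 = 8828 m.
Total thickness = T + h + r = 38900 m + 2150 m + 8828 m = 49900 m.

49900 m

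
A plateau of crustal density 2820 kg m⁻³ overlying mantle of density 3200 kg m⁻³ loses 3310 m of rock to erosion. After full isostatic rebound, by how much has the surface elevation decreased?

393 m

Rebound u = e ρ_c/ρ_m = 3310 m × 2820/3200 = 2917 m.
Net surface drop = e − u = 3310 m − 2917 m = e (ρ_m − ρ_c)/ρ_m = 393 m.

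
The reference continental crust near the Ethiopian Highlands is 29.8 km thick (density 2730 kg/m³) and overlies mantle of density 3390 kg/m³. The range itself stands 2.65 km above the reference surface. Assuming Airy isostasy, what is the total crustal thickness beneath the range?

Root depth r = h ρ_c / (ρ_m − ρ_c) = 2.65 km × 2730 / 660 = 10.96 km.
Total thickness = T + h + r = 29.8 km + 2.65 km + 10.96 km = 43.4 km.

43.4 km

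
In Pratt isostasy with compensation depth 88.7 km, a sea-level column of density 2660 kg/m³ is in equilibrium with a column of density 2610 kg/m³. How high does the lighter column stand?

1.7 km

ρ_ref D = ρ (D + h) → h = D (ρ_ref − ρ)/ρ.
h = 88.7 km × (2660 − 2610)/2610 = 1.7 km.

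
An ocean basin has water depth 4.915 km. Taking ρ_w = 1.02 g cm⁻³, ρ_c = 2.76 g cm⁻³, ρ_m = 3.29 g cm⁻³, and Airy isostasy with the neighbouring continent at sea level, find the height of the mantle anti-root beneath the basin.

16.1 km

Balancing pressure at the compensation depth: replacing crust with seawater at the top is compensated by replacing crust with mantle at the base: d (ρ_c − ρ_w) = a (ρ_m − ρ_c).
a = d (ρ_c − ρ_w)/(ρ_m − ρ_c) = 4.915 km × 1.74/0.53 = 16.1 km.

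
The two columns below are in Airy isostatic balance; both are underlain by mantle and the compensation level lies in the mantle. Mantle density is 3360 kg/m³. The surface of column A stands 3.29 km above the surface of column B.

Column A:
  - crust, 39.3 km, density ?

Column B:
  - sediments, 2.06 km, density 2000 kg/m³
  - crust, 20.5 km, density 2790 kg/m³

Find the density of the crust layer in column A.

2710 kg/m³

Take the compensation level at the base of the deeper column (depth z_c below the surface of column A) and equate Σ ρ_i t_i down to z_c; mantle fills any gap and the z_c terms cancel.
Column A: 39.3×ρ + (z_c − 39.3)×3360
Column B: 3.29×0 + 2.06×2000 + 20.5×2790 + (z_c − 3.29 − 22.56)×3360
The z_c×3360 term appears on both sides and cancels. Collect the known terms of each column as K = Σ(ρt)_known − 3360 × (depth of known layers): K_A = 0 − 3360×39.3 = −132048; K_B = 61315 − 3360×(3.29 + 22.56) = −25541.
Balance: K_A + 39.3×ρ = K_B, so ρ = (K_B − K_A)/39.3 = 106507/39.3 = 2710 kg/m³.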